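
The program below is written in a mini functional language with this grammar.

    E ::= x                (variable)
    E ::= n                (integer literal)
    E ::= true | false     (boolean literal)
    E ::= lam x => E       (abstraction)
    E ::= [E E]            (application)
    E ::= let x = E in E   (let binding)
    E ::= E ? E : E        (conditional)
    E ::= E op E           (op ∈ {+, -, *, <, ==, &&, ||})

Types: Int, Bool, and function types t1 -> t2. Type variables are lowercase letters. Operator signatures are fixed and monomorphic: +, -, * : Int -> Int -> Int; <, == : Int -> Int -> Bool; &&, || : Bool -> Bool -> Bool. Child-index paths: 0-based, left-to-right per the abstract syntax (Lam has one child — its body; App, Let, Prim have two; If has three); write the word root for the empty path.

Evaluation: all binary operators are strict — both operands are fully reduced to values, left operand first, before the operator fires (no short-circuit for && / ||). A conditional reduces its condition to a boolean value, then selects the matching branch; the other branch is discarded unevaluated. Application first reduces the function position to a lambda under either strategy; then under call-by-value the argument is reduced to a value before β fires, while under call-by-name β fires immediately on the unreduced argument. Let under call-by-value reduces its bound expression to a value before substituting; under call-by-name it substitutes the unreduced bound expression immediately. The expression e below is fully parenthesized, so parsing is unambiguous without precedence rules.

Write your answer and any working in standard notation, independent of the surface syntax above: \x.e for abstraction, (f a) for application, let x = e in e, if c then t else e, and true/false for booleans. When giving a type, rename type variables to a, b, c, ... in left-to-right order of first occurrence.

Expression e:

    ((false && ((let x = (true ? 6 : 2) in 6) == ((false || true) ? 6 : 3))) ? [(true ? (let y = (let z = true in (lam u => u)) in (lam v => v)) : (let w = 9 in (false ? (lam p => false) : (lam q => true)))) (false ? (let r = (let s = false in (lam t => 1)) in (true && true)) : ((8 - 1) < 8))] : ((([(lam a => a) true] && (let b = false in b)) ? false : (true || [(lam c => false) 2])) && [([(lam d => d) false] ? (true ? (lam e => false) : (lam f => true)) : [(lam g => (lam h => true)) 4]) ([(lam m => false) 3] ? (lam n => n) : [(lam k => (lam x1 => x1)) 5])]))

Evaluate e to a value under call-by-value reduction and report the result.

Derivation:
step 0: (if (false && ((let x = (if true then 6 else 2) in 6) == (if (false || true) then 6 else 3))) then ((if true then (let y = (let z = true in (\u.u)) in (\v.v)) else (let w = 9 in (if false then (\p.false) else (\q.true)))) (if false then (let r = (let s = false in (\t.1)) in (true && true)) else ((8 - 1) < 8))) else ((if (((\a.a) true) && (let b = false in b)) then false else (true || ((\c.false) 2))) && ((if ((\d.d) false) then (if true then (\e.false) else (\f.true)) else ((\g.(\h.true)) 4)) (if ((\m.false) 3) then (\n.n) else ((\k.(\x1.x1)) 5)))))
step 1: [if@0.1.0.0] (if (false && ((let x = 6 in 6) == (if (false || true) then 6 else 3))) then ((if true then (let y = (let z = true in (\u.u)) in (\v.v)) else (let w = 9 in (if false then (\p.false) else (\q.true)))) (if false then (let r = (let s = false in (\t.1)) in (true && true)) else ((8 - 1) < 8))) else ((if (((\a.a) true) && (let b = false in b)) then false else (true || ((\c.false) 2))) && ((if ((\d.d) false) then (if true then (\e.false) else (\f.true)) else ((\g.(\h.true)) 4)) (if ((\m.false) 3) then (\n.n) else ((\k.(\x1.x1)) 5)))))
step 2: [let@0.1.0] (if (false && (6 == (if (false || true) then 6 else 3))) then ((if true then (let y = (let z = true in (\u.u)) in (\v.v)) else (let w = 9 in (if false then (\p.false) else (\q.true)))) (if false then (let r = (let s = false in (\t.1)) in (true && true)) else ((8 - 1) < 8))) else ((if (((\a.a) true) && (let b = false in b)) then false else (true || ((\c.false) 2))) && ((if ((\d.d) false) then (if true then (\e.false) else (\f.true)) else ((\g.(\h.true)) 4)) (if ((\m.false) 3) then (\n.n) else ((\k.(\x1.x1)) 5)))))
step 3: [delta@0.1.1.0] (if (false && (6 == (if true then 6 else 3))) then ((if true then (let y = (let z = true in (\u.u)) in (\v.v)) else (let w = 9 in (if false then (\p.false) else (\q.true)))) (if false then (let r = (let s = false in (\t.1)) in (true && true)) else ((8 - 1) < 8))) else ((if (((\a.a) true) && (let b = false in b)) then false else (true || ((\c.false) 2))) && ((if ((\d.d) false) then (if true then (\e.false) else (\f.true)) else ((\g.(\h.true)) 4)) (if ((\m.false) 3) then (\n.n) else ((\k.(\x1.x1)) 5)))))
step 4: [if@0.1.1] (if (false && (6 == 6)) then ((if true then (let y = (let z = true in (\u.u)) in (\v.v)) else (let w = 9 in (if false then (\p.false) else (\q.true)))) (if false then (let r = (let s = false in (\t.1)) in (true && true)) else ((8 - 1) < 8))) else ((if (((\a.a) true) && (let b = false in b)) then false else (true || ((\c.false) 2))) && ((if ((\d.d) false) then (if true then (\e.false) else (\f.true)) else ((\g.(\h.true)) 4)) (if ((\m.false) 3) then (\n.n) else ((\k.(\x1.x1)) 5)))))
step 5: [delta@0.1] (if (false && true) then ((if true then (let y = (let z = true in (\u.u)) in (\v.v)) else (let w = 9 in (if false then (\p.false) else (\q.true)))) (if false then (let r = (let s = false in (\t.1)) in (true && true)) else ((8 - 1) < 8))) else ((if (((\a.a) true) && (let b = false in b)) then false else (true || ((\c.false) 2))) && ((if ((\d.d) false) then (if true then (\e.false) else (\f.true)) else ((\g.(\h.true)) 4)) (if ((\m.false) 3) then (\n.n) else ((\k.(\x1.x1)) 5)))))
step 6: [delta@0] (if false then ((if true then (let y = (let z = true in (\u.u)) in (\v.v)) else (let w = 9 in (if false then (\p.false) else (\q.true)))) (if false then (let r = (let s = false in (\t.1)) in (true && true)) else ((8 - 1) < 8))) else ((if (((\a.a) true) && (let b = false in b)) then false else (true || ((\c.false) 2))) && ((if ((\d.d) false) then (if true then (\e.false) else (\f.true)) else ((\g.(\h.true)) 4)) (if ((\m.false) 3) then (\n.n) else ((\k.(\x1.x1)) 5)))))
step 7: [if@root] ((if (((\a.a) true) && (let b = false in b)) then false else (true || ((\c.false) 2))) && ((if ((\d.d) false) then (if true then (\e.false) else (\f.true)) else ((\g.(\h.true)) 4)) (if ((\m.false) 3) then (\n.n) else ((\k.(\x1.x1)) 5))))
step 8: [beta@0.0.0] ((if (true && (let b = false in b)) then false else (true || ((\c.false) 2))) && ((if ((\d.d) false) then (if true then (\e.false) else (\f.true)) else ((\g.(\h.true)) 4)) (if ((\m.false) 3) then (\n.n) else ((\k.(\x1.x1)) 5))))
step 9: [let@0.0.1] ((if (true && false) then false else (true || ((\c.false) 2))) && ((if ((\d.d) false) then (if true then (\e.false) else (\f.true)) else ((\g.(\h.true)) 4)) (if ((\m.false) 3) then (\n.n) else ((\k.(\x1.x1)) 5))))
step 10: [delta@0.0] ((if false then false else (true || ((\c.false) 2))) && ((if ((\d.d) false) then (if true then (\e.false) else (\f.true)) else ((\g.(\h.true)) 4)) (if ((\m.false) 3) then (\n.n) else ((\k.(\x1.x1)) 5))))
step 11: [if@0] ((true || ((\c.false) 2)) && ((if ((\d.d) false) then (if true then (\e.false) else (\f.true)) else ((\g.(\h.true)) 4)) (if ((\m.false) 3) then (\n.n) else ((\k.(\x1.x1)) 5))))
step 12: [beta@0.1] ((true || false) && ((if ((\d.d) false) then (if true then (\e.false) else (\f.true)) else ((\g.(\h.true)) 4)) (if ((\m.false) 3) then (\n.n) else ((\k.(\x1.x1)) 5))))
step 13: [delta@0] (true && ((if ((\d.d) false) then (if true then (\e.false) else (\f.true)) else ((\g.(\h.true)) 4)) (if ((\m.false) 3) then (\n.n) else ((\k.(\x1.x1)) 5))))
step 14: [beta@1.0.0] (true && ((if false then (if true then (\e.false) else (\f.true)) else ((\g.(\h.true)) 4)) (if ((\m.false) 3) then (\n.n) else ((\k.(\x1.x1)) 5))))
step 15: [if@1.0] (true && (((\g.(\h.true)) 4) (if ((\m.false) 3) then (\n.n) else ((\k.(\x1.x1)) 5))))
step 16: [beta@1.0] (true && ((\h.true) (if ((\m.false) 3) then (\n.n) else ((\k.(\x1.x1)) 5))))
step 17: [beta@1.1.0] (true && ((\h.true) (if false then (\n.n) else ((\k.(\x1.x1)) 5))))
step 18: [if@1.1] (true && ((\h.true) ((\k.(\x1.x1)) 5)))
step 19: [beta@1.1] (true && ((\h.true) (\x1.x1)))
step 20: [beta@1] (true && true)
step 21: [delta@root] true

Answer: true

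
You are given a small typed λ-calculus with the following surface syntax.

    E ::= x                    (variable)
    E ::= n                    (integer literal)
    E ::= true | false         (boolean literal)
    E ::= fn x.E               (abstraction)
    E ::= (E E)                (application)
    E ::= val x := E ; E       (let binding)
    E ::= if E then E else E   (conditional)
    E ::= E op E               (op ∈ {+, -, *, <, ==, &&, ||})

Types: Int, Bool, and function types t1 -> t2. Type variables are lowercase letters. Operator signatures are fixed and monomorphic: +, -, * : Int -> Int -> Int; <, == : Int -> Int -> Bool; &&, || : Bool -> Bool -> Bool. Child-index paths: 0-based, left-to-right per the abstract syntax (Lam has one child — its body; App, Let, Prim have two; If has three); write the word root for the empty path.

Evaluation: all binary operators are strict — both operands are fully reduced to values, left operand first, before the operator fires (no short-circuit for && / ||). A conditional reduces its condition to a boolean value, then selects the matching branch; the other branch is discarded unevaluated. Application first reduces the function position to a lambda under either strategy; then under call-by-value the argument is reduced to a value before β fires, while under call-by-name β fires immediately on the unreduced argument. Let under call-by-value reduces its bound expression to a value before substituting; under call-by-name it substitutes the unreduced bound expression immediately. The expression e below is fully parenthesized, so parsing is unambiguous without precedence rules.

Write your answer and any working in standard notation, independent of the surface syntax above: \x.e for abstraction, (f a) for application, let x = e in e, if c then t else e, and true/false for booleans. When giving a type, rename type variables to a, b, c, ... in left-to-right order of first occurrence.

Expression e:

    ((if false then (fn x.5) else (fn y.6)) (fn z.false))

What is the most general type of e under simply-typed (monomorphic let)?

Working:
  unify Bool ~ Bool
\x._ : a -> Int
\y._ : b -> Int
  unify a -> Int ~ b -> Int
  unify a ~ b
  unify Int ~ Int
\z._ : c -> Bool
  unify b -> Int ~ (c -> Bool) -> d
  unify b ~ c -> Bool
  unify Int ~ d
_ _ : Int

Answer: Int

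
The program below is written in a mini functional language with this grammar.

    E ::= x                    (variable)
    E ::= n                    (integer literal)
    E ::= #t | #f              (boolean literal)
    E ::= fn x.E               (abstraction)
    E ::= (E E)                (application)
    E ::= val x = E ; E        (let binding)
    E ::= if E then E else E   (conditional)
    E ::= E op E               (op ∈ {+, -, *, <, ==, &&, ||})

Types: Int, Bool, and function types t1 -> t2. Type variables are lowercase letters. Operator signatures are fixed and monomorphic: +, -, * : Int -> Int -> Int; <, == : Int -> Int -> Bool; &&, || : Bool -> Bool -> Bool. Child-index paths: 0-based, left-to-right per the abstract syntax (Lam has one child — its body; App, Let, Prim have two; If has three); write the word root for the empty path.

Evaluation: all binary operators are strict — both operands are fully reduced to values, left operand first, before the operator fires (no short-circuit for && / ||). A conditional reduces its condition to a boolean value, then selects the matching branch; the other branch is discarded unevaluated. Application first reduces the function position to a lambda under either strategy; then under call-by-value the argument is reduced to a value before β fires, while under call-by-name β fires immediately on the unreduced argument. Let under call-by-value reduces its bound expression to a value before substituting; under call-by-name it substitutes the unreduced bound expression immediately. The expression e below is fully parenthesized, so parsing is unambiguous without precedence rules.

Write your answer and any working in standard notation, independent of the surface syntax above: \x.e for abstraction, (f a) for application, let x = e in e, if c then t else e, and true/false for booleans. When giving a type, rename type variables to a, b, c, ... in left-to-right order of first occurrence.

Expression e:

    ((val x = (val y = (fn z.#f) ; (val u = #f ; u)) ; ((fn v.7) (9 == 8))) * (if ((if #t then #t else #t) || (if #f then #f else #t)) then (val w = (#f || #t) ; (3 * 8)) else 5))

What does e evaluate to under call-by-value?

Answer: 168

Derivation:
step 0: ((let x = (let y = (\z.false) in (let u = false in u)) in ((\v.7) (9 == 8))) * (if ((if true then true else true) || (if false then false else true)) then (let w = (false || true) in (3 * 8)) else 5))
step 1: [let@0.0] ((let x = (let u = false in u) in ((\v.7) (9 == 8))) * (if ((if true then true else true) || (if false then false else true)) then (let w = (false || true) in (3 * 8)) else 5))
step 2: [let@0.0] ((let x = false in ((\v.7) (9 == 8))) * (if ((if true then true else true) || (if false then false else true)) then (let w = (false || true) in (3 * 8)) else 5))
step 3: [let@0] (((\v.7) (9 == 8)) * (if ((if true then true else true) || (if false then false else true)) then (let w = (false || true) in (3 * 8)) else 5))
step 4: [delta@0.1] (((\v.7) false) * (if ((if true then true else true) || (if false then false else true)) then (let w = (false || true) in (3 * 8)) else 5))
step 5: [beta@0] (7 * (if ((if true then true else true) || (if false then false else true)) then (let w = (false || true) in (3 * 8)) else 5))
step 6: [if@1.0.0] (7 * (if (true || (if false then false else true)) then (let w = (false || true) in (3 * 8)) else 5))
step 7: [if@1.0.1] (7 * (if (true || true) then (let w = (false || true) in (3 * 8)) else 5))
step 8: [delta@1.0] (7 * (if true then (let w = (false || true) in (3 * 8)) else 5))
step 9: [if@1] (7 * (let w = (false || true) in (3 * 8)))
step 10: [delta@1.0] (7 * (let w = true in (3 * 8)))
step 11: [let@1] (7 * (3 * 8))
step 12: [delta@1] (7 * 24)
step 13: [delta@root] 168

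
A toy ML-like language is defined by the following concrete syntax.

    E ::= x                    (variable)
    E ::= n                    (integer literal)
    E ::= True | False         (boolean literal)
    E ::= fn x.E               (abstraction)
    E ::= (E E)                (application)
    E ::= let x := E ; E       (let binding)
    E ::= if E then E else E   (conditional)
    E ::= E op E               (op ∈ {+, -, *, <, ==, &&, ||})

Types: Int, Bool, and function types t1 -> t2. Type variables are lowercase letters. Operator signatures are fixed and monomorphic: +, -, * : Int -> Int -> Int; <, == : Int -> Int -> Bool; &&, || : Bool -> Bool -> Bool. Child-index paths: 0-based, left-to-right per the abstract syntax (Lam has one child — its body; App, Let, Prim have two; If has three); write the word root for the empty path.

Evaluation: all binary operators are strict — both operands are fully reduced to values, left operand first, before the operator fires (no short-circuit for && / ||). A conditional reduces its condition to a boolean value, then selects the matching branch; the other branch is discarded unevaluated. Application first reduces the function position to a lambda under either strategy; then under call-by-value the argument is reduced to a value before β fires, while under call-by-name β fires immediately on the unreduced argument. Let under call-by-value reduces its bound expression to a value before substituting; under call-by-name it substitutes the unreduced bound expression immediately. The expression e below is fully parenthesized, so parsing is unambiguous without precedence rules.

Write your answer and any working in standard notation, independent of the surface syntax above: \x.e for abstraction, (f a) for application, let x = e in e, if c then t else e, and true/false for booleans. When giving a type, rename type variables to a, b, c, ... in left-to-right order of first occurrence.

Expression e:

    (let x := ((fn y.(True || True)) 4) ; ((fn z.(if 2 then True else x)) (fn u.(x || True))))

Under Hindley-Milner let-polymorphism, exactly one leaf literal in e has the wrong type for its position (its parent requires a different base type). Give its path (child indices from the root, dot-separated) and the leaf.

Working:
  unify Bool ~ Bool
  unify Bool ~ Bool
\y._ : a -> Bool
  unify a -> Bool ~ Int -> b
  unify a ~ Int
  unify Bool ~ b
_ _ : Bool
let x : Bool
  unify Int ~ Bool
  FAIL: mismatch Int ~ Bool

Answer: 1.0.0.0 : 2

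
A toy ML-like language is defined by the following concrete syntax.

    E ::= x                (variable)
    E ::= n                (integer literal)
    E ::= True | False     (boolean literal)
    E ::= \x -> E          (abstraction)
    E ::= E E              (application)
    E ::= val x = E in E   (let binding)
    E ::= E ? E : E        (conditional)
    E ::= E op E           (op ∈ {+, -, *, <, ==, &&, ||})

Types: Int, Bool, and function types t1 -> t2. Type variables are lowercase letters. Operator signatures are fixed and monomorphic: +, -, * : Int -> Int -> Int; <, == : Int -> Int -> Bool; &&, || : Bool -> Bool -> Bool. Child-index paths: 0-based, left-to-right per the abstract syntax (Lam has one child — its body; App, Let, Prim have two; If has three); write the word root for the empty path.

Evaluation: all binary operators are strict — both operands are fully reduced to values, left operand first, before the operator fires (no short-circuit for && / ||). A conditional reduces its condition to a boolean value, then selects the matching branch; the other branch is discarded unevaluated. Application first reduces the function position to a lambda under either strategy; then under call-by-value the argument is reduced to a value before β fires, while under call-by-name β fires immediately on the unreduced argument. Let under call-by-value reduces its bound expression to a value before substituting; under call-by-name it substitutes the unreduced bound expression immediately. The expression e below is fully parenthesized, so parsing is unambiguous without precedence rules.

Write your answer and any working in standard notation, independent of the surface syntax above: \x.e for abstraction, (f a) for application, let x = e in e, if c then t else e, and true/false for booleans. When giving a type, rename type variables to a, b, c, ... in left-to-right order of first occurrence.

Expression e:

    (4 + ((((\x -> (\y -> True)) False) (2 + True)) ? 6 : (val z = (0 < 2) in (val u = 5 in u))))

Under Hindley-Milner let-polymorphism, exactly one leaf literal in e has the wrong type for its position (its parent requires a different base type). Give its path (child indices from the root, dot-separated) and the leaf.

Answer: 1.0.1.1 : true

Trace:
  unify Int ~ Int
\y._ : b -> Bool
\x._ : a -> b -> Bool
  unify a -> b -> Bool ~ Bool -> c
  unify a ~ Bool
  unify b -> Bool ~ c
_ _ : b -> Bool
  unify Int ~ Int
  unify Bool ~ Int
  FAIL: mismatch Bool ~ Int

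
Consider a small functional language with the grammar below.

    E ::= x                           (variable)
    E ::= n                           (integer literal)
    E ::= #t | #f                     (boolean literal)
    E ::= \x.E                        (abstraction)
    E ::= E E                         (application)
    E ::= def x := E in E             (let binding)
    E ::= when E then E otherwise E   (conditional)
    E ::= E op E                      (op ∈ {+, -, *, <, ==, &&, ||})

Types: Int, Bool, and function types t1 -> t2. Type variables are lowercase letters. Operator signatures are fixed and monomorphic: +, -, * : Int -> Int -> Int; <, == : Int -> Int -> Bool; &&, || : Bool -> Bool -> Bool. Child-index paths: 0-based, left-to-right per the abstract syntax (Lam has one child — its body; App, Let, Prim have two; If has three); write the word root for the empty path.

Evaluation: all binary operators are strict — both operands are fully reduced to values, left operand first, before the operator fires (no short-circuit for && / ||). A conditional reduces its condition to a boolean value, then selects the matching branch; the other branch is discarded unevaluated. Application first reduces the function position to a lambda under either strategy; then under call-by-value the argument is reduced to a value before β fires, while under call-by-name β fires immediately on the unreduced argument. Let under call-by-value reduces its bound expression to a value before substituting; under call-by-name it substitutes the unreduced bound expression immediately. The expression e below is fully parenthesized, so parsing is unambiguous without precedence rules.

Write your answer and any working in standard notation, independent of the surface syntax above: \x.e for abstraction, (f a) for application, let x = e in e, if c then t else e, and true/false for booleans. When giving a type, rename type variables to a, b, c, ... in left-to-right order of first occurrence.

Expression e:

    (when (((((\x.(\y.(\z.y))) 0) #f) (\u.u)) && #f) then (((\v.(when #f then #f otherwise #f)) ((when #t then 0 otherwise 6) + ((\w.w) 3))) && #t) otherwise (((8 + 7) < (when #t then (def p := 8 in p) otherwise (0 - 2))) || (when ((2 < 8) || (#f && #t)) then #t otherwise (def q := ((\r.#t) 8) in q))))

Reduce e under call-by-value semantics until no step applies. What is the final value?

Answer: true

Trace:
step 0: (if (((((\x.(\y.(\z.y))) 0) false) (\u.u)) && false) then (((\v.(if false then false else false)) ((if true then 0 else 6) + ((\w.w) 3))) && true) else (((8 + 7) < (if true then (let p = 8 in p) else (0 - 2))) || (if ((2 < 8) || (false && true)) then true else (let q = ((\r.true) 8) in q))))
step 1: [beta@0.0.0.0] (if ((((\y.(\z.y)) false) (\u.u)) && false) then (((\v.(if false then false else false)) ((if true then 0 else 6) + ((\w.w) 3))) && true) else (((8 + 7) < (if true then (let p = 8 in p) else (0 - 2))) || (if ((2 < 8) || (false && true)) then true else (let q = ((\r.true) 8) in q))))
step 2: [beta@0.0.0] (if (((\z.false) (\u.u)) && false) then (((\v.(if false then false else false)) ((if true then 0 else 6) + ((\w.w) 3))) && true) else (((8 + 7) < (if true then (let p = 8 in p) else (0 - 2))) || (if ((2 < 8) || (false && true)) then true else (let q = ((\r.true) 8) in q))))
step 3: [beta@0.0] (if (false && false) then (((\v.(if false then false else false)) ((if true then 0 else 6) + ((\w.w) 3))) && true) else (((8 + 7) < (if true then (let p = 8 in p) else (0 - 2))) || (if ((2 < 8) || (false && true)) then true else (let q = ((\r.true) 8) in q))))
step 4: [delta@0] (if false then (((\v.(if false then false else false)) ((if true then 0 else 6) + ((\w.w) 3))) && true) else (((8 + 7) < (if true then (let p = 8 in p) else (0 - 2))) || (if ((2 < 8) || (false && true)) then true else (let q = ((\r.true) 8) in q))))
step 5: [if@root] (((8 + 7) < (if true then (let p = 8 in p) else (0 - 2))) || (if ((2 < 8) || (false && true)) then true else (let q = ((\r.true) 8) in q)))
step 6: [delta@0.0] ((15 < (if true then (let p = 8 in p) else (0 - 2))) || (if ((2 < 8) || (false && true)) then true else (let q = ((\r.true) 8) in q)))
step 7: [if@0.1] ((15 < (let p = 8 in p)) || (if ((2 < 8) || (false && true)) then true else (let q = ((\r.true) 8) in q)))
step 8: [let@0.1] ((15 < 8) || (if ((2 < 8) || (false && true)) then true else (let q = ((\r.true) 8) in q)))
step 9: [delta@0] (false || (if ((2 < 8) || (false && true)) then true else (let q = ((\r.true) 8) in q)))
step 10: [delta@1.0.0] (false || (if (true || (false && true)) then true else (let q = ((\r.true) 8) in q)))
step 11: [delta@1.0.1] (false || (if (true || false) then true else (let q = ((\r.true) 8) in q)))
step 12: [delta@1.0] (false || (if true then true else (let q = ((\r.true) 8) in q)))
step 13: [if@1] (false || true)
step 14: [delta@root] true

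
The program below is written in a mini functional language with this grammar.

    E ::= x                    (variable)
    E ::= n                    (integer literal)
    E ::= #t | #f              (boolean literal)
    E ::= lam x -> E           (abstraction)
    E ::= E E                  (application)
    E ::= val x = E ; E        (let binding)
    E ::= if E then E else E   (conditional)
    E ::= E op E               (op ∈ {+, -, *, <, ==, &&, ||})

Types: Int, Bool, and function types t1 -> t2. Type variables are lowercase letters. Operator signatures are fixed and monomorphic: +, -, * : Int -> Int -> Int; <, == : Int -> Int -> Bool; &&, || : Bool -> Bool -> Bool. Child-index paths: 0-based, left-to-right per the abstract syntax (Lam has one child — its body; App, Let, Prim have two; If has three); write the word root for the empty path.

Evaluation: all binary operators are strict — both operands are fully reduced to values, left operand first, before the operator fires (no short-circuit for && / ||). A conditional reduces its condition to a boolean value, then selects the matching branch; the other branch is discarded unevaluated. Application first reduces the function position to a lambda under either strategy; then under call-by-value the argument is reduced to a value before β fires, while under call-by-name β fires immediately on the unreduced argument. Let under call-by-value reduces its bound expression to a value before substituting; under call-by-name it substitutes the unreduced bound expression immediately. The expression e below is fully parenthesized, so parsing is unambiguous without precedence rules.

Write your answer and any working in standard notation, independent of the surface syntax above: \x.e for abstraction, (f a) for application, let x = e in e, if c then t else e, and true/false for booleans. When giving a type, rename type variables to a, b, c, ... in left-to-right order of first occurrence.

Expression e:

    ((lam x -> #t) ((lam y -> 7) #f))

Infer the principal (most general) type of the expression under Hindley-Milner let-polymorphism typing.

Trace:
\x._ : a -> Bool
\y._ : b -> Int
  unify b -> Int ~ Bool -> c
  unify b ~ Bool
  unify Int ~ c
_ _ : Int
  unify a -> Bool ~ Int -> d
  unify a ~ Int
  unify Bool ~ d
_ _ : Bool

Answer: Bool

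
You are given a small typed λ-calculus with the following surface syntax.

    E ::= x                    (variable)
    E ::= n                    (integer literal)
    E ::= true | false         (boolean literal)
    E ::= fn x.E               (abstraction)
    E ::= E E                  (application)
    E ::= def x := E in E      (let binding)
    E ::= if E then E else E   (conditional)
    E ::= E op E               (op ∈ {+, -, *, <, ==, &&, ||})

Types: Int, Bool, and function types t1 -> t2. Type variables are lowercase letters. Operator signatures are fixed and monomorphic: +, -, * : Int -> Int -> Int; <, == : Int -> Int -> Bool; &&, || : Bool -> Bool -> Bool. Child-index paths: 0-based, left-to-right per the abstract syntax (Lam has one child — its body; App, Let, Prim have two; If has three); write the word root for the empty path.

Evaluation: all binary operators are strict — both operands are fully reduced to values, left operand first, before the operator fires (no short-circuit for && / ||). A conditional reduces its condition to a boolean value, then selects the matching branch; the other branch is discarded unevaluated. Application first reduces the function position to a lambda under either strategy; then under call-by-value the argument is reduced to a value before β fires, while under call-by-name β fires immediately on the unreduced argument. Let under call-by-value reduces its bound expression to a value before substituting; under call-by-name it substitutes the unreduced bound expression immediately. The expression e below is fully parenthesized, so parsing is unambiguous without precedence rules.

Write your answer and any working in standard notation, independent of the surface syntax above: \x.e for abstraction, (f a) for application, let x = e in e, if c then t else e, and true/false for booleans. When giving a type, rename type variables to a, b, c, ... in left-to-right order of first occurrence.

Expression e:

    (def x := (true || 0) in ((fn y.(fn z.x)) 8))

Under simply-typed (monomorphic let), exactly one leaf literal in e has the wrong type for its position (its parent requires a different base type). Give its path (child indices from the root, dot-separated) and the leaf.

Derivation:
  unify Bool ~ Bool
  unify Int ~ Bool
  FAIL: mismatch Int ~ Bool

Answer: 0.1 : 0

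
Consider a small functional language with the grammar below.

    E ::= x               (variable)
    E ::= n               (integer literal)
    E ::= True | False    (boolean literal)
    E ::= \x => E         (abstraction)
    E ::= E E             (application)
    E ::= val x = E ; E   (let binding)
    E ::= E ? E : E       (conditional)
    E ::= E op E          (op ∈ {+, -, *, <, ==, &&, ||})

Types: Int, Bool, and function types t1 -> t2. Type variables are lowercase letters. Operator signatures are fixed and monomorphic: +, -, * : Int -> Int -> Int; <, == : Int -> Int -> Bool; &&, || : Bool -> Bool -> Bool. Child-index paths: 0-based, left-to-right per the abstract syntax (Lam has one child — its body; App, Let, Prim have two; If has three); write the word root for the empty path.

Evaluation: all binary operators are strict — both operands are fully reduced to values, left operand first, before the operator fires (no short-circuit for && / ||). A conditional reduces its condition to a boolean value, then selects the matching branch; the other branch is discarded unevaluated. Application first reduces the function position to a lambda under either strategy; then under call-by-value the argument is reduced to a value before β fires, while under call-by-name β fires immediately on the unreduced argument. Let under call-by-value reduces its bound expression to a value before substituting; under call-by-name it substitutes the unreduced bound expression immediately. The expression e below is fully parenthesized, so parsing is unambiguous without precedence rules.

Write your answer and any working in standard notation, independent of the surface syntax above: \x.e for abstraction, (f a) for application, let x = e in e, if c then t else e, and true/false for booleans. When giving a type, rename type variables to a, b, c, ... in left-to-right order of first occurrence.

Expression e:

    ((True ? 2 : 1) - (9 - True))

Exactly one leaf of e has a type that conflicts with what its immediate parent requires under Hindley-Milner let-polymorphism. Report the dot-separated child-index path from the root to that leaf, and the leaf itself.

Answer: 1.1 : true

Working:
  unify Bool ~ Bool
  unify Int ~ Int
  unify Int ~ Int
  unify Int ~ Int
  unify Bool ~ Int
  FAIL: mismatch Bool ~ Int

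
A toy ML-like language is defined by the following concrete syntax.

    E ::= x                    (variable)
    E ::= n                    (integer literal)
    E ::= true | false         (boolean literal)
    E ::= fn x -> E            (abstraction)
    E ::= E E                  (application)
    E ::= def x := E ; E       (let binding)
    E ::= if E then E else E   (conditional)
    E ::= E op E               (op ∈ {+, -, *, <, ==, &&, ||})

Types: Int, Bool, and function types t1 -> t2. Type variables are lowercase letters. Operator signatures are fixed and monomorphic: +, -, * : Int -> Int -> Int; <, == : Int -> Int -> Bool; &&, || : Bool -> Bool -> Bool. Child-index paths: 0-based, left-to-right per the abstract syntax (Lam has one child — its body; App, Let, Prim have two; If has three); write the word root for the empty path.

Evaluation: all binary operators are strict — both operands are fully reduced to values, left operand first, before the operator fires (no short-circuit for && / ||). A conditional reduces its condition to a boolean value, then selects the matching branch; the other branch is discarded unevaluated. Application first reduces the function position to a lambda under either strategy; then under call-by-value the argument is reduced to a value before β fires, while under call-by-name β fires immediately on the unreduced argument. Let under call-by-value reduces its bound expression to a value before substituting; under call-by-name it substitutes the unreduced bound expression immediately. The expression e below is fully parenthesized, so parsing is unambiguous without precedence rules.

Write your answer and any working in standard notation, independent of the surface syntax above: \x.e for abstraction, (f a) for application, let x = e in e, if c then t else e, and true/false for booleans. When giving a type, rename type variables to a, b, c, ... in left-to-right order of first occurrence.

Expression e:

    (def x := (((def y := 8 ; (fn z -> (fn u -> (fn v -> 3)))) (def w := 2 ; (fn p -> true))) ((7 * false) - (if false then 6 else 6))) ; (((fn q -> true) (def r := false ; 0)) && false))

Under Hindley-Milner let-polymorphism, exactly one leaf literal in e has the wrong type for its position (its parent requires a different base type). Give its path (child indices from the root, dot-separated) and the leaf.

Trace:
let y : Int
\v._ : c -> Int
\u._ : b -> c -> Int
\z._ : a -> b -> c -> Int
let w : Int
\p._ : d -> Bool
  unify a -> b -> c -> Int ~ (d -> Bool) -> e
  unify a ~ d -> Bool
  unify b -> c -> Int ~ e
_ _ : b -> c -> Int
  unify Int ~ Int
  unify Bool ~ Int
  FAIL: mismatch Bool ~ Int

Answer: 0.1.0.1 : false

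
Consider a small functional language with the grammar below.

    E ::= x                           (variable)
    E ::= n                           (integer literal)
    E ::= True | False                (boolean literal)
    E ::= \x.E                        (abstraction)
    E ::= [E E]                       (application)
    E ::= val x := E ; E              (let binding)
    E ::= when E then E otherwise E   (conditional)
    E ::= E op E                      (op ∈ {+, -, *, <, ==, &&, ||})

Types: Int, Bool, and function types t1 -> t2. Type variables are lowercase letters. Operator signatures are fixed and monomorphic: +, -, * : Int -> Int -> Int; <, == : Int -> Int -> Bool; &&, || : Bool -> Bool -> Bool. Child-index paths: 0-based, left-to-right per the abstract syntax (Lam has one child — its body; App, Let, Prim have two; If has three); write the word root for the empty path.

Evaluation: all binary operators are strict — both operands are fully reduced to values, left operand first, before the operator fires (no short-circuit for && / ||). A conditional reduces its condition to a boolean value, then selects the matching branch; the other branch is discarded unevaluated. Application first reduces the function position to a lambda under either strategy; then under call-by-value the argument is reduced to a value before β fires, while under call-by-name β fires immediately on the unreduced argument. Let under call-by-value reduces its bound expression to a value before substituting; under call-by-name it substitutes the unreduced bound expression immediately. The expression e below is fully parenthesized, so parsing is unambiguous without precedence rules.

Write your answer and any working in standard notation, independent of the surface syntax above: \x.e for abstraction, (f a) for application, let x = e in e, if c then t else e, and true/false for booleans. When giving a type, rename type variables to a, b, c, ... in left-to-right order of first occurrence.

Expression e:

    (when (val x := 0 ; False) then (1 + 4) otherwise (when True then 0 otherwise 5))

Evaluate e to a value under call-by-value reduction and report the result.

Answer: 0

Derivation:
step 0: (if (let x = 0 in false) then (1 + 4) else (if true then 0 else 5))
step 1: [let@0] (if false then (1 + 4) else (if true then 0 else 5))
step 2: [if@root] (if true then 0 else 5)
step 3: [if@root] 0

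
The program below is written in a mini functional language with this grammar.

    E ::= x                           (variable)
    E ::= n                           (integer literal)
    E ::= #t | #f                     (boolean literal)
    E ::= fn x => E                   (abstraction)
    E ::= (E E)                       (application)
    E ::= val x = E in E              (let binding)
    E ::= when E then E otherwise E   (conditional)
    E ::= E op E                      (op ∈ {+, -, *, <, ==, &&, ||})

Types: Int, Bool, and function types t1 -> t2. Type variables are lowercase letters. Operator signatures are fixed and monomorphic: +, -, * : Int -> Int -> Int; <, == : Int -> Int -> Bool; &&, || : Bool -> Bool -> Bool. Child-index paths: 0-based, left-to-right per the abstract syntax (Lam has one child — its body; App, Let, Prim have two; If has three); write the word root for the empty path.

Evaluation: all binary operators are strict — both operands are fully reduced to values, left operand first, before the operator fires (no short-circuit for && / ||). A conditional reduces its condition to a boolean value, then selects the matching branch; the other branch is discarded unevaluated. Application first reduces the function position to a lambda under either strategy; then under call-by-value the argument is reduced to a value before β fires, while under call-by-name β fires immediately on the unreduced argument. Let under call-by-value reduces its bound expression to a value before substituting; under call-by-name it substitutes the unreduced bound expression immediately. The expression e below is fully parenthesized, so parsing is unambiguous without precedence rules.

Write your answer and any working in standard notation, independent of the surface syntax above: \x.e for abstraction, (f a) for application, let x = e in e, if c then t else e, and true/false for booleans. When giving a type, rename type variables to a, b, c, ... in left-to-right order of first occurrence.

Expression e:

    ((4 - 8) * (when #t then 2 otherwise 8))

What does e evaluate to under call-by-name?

Answer: -8

Trace:
step 0: ((4 - 8) * (if true then 2 else 8))
step 1: [delta@0] (-4 * (if true then 2 else 8))
step 2: [if@1] (-4 * 2)
step 3: [delta@root] -8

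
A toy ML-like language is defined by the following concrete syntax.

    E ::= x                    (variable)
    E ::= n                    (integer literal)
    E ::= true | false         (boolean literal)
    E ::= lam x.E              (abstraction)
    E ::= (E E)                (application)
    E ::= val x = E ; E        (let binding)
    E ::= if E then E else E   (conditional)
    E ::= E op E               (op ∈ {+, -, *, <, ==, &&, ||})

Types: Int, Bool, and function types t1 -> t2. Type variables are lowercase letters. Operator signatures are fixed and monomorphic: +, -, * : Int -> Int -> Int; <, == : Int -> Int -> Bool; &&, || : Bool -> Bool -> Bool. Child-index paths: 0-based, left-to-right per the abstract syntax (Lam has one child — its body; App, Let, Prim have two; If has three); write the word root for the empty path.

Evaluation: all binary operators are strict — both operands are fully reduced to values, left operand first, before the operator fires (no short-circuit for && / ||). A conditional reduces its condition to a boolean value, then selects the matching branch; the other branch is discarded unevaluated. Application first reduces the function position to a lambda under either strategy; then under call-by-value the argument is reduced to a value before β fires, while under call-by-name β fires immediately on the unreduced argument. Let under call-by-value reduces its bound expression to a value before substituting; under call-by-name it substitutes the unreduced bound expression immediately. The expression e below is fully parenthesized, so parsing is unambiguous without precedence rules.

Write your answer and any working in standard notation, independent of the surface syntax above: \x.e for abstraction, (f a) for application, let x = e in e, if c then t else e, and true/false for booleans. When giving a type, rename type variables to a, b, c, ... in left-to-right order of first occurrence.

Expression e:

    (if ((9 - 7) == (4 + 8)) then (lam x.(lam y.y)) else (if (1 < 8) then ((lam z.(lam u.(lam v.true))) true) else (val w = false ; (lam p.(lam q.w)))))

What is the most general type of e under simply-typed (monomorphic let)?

Trace:
  unify Int ~ Int
  unify Int ~ Int
  unify Int ~ Int
  unify Int ~ Int
  unify Int ~ Int
  unify Int ~ Int
  unify Bool ~ Bool
y : b
\y._ : b -> b
\x._ : a -> b -> b
  unify Int ~ Int
  unify Int ~ Int
  unify Bool ~ Bool
\v._ : e -> Bool
\u._ : d -> e -> Bool
\z._ : c -> d -> e -> Bool
  unify c -> d -> e -> Bool ~ Bool -> f
  unify c ~ Bool
  unify d -> e -> Bool ~ f
_ _ : d -> e -> Bool
let w : Bool
w : Bool
\q._ : h -> Bool
\p._ : g -> h -> Bool
  unify d -> e -> Bool ~ g -> h -> Bool
  unify d ~ g
  unify e -> Bool ~ h -> Bool
  unify e ~ h
  unify Bool ~ Bool
  unify a -> b -> b ~ g -> h -> Bool
  unify a ~ g
  unify b -> b ~ h -> Bool
  unify b ~ h
  unify h ~ Bool

Answer: a -> Bool -> Bool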